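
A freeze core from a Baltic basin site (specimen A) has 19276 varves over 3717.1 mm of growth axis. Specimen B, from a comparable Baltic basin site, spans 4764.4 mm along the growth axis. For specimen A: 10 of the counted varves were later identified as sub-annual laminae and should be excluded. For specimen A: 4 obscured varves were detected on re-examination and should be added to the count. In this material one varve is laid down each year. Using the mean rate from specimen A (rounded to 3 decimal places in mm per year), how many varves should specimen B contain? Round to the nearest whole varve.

Specimen A: after corrections the count is 19276 − 10 + 4 = 19270 varves.
A: 3717.1 mm over 19270 years gives 3717.1 / 19270 ≈ 0.193 mm/yr.
Specimen B: 4764.4 mm / 0.193 mm per year = 24686.01 years ≈ 24686 varves.

24686 varves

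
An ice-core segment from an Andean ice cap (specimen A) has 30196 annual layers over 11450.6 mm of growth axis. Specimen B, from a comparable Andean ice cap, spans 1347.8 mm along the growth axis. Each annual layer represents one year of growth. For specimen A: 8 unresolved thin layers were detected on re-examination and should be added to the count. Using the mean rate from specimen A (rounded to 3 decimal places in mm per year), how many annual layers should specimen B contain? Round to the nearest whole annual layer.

Specimen A: adjusted count: 30196 + 8 = 30204 annual layers.
A: Mean rate = 11450.6 mm / 30204 years ≈ 0.379 mm/year.
B spans 1347.8 / 0.379 = 3556.20 years ≈ 3556 annual layers.

3556 annual layers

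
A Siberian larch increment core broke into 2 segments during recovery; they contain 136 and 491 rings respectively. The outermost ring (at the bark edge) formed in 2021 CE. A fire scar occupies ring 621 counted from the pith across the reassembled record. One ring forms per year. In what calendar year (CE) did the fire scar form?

2015 CE

Total rings = 136 + 491 = 627.
627 − 621 = 6 rings lie beyond the fire scar toward the bark edge.
The ring at the bark edge is 2021 CE, so the fire scar dates to 2021 − 6 = 2015 CE.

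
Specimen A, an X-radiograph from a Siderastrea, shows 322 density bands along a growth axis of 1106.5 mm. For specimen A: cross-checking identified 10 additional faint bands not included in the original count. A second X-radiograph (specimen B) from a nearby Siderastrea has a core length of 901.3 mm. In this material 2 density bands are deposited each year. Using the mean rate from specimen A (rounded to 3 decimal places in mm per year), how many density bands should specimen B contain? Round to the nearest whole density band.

Specimen A: correcting the raw count gives 322 + 10 = 332 true density bands.
Specimen A: dividing by 2 density bands per year: 332 / 2 = 166 years.
A: Extension rate ≈ 1106.5 / 166 = 6.666 mm per year.
Specimen B: 901.3 mm / 6.666 mm per year = 135.21 years; at 2 density bands per year that is 135.21 × 2 ≈ 270 density bands.

270 density bands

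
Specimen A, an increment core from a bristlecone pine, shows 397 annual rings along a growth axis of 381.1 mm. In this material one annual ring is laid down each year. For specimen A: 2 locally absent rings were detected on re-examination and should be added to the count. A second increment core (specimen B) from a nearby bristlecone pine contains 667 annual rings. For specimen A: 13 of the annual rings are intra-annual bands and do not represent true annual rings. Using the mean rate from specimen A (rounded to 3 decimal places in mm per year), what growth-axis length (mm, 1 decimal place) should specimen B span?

658.3 mm

Specimen A: adjusted count: 397 − 13 + 2 = 386 annual rings.
A: Mean rate = 381.1 mm / 386 years ≈ 0.987 mm/yr.
B's length ≈ 0.987 × 667 = 658.3 mm.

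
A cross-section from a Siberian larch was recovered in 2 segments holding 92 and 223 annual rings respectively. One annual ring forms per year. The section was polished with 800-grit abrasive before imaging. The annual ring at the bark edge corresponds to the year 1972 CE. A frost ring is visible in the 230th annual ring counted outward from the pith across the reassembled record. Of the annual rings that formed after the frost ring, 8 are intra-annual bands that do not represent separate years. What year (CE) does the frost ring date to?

Total annual rings = 92 + 223 = 315.
315 − 230 = 85 annual rings lie beyond the frost ring toward the bark edge.
Removing the 8 false annual rings leaves 85 − 8 = 77 true annual rings beyond the frost ring.
Counting back 77 years from 1972 CE places the frost ring in 1972 − 77 = 1895 CE.

1895 CE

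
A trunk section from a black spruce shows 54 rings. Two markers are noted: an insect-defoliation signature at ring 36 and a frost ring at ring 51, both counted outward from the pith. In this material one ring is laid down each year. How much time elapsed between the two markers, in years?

Separation: 51 − 36 = 15 rings.
At one ring per year, 15 years elapsed between them.

15 yr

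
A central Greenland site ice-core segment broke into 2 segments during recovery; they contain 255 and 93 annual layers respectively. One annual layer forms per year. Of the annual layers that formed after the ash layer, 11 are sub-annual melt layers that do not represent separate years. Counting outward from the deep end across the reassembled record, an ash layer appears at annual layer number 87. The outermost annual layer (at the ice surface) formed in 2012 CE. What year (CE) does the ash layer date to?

1762 CE

Total annual layers = 255 + 93 = 348.
The ash layer sits at annual layer 87 from the deep end, so 348 − 87 = 261 annual layers formed after it.
Excluding 11 false annual layers: 261 − 11 = 250.
2012 − 250 = 1762 CE.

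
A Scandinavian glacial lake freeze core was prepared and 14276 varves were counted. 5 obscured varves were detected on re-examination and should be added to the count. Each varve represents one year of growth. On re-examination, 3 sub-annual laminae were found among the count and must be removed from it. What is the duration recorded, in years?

Correcting the raw count gives 14276 − 3 + 5 = 14278 true varves.
At one varve per year, that is 14278 years.

14278 years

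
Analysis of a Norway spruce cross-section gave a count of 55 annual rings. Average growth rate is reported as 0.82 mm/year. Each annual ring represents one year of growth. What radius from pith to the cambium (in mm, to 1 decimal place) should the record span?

55 years of growth are recorded.
Length ≈ 0.82 × 55 = 45.1 mm.

45.1 mm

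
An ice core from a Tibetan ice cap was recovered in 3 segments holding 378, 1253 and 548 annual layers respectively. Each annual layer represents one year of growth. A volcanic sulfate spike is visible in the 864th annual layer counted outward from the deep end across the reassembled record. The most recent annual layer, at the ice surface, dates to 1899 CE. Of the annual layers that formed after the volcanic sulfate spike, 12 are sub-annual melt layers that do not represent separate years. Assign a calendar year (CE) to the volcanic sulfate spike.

596 CE

Total annual layers = 378 + 1253 + 548 = 2179.
2179 − 864 = 1315 annual layers lie beyond the volcanic sulfate spike toward the ice surface.
Removing the 12 false annual layers leaves 1315 − 12 = 1303 true annual layers beyond the volcanic sulfate spike.
The annual layer at the ice surface is 1899 CE, so the volcanic sulfate spike dates to 1899 − 1303 = 596 CE.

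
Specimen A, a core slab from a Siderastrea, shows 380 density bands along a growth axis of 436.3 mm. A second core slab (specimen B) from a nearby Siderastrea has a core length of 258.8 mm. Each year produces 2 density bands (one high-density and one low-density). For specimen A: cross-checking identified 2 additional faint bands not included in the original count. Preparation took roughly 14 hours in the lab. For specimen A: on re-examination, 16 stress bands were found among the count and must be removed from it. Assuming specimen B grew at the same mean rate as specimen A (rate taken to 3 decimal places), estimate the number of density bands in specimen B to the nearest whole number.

Specimen A: after corrections the count is 380 − 16 + 2 = 366 density bands.
Specimen A: 366 density bands at 2 per year is 366 / 2 = 183 years.
A: Extension rate ≈ 436.3 / 183 = 2.384 mm/yr.
Specimen B: 258.8 mm / 2.384 mm per year = 108.56 years; at 2 density bands per year that is 108.56 × 2 ≈ 217 density bands.

217 density bands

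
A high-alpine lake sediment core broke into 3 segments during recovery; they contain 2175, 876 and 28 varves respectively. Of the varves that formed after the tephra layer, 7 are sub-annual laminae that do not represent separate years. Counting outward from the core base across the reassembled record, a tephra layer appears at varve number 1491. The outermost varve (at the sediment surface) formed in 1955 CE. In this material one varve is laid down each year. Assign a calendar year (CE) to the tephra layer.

Total varves = 2175 + 876 + 28 = 3079.
The tephra layer sits at varve 1491 from the core base, so 3079 − 1491 = 1588 varves formed after it.
Removing the 7 false varves leaves 1588 − 7 = 1581 true varves beyond the tephra layer.
Counting back 1581 years from 1955 CE places the tephra layer in 1955 − 1581 = 374 CE.

374 CE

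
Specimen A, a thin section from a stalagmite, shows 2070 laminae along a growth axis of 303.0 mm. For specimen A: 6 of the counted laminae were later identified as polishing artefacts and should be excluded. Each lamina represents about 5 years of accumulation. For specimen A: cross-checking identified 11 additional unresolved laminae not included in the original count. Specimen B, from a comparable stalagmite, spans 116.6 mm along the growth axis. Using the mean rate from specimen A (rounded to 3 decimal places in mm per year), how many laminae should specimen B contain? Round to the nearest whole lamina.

804 laminae

Specimen A: correcting the raw count gives 2070 − 6 + 11 = 2075 true laminae.
Specimen A: at 5 years per lamina, 2075 × 5 = 10375 years.
A: Mean rate = 303.0 mm / 10375 years ≈ 0.029 mm per year.
For B, 116.6 / 0.029 = 4020.69 years; at 5 years per lamina that is 4020.69 / 5 ≈ 804 laminae.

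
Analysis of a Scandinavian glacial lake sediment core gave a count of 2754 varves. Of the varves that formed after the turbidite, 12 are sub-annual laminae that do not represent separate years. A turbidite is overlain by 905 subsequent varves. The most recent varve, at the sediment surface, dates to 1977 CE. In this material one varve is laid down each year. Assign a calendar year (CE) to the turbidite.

905 varves formed after the turbidite.
Removing the 12 false varves leaves 905 − 12 = 893 true varves beyond the turbidite.
Counting back 893 years from 1977 CE places the turbidite in 1977 − 893 = 1084 CE.

1084 CE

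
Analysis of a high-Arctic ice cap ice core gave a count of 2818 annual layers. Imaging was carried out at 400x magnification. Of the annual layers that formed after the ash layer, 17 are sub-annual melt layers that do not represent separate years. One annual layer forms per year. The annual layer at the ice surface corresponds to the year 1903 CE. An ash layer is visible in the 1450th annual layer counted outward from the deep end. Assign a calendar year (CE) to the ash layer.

Between annual layer 1450 and the ice surface there are 2818 − 1450 = 1368 annual layers.
Removing the 17 false annual layers leaves 1368 − 17 = 1351 true annual layers beyond the ash layer.
Counting back 1351 years from 1903 CE places the ash layer in 1903 − 1351 = 552 CE.

552 CE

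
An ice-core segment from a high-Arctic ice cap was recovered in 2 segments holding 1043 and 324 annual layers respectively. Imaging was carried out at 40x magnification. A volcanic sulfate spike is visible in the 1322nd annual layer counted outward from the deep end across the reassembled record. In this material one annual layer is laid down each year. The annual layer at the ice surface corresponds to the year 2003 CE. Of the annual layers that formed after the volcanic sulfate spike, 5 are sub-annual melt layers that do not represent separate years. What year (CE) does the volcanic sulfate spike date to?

1963 CE

Total annual layers = 1043 + 324 = 1367.
The volcanic sulfate spike sits at annual layer 1322 from the deep end, so 1367 − 1322 = 45 annual layers formed after it.
Removing the 5 false annual layers leaves 45 − 5 = 40 true annual layers beyond the volcanic sulfate spike.
Counting back 40 years from 2003 CE places the volcanic sulfate spike in 2003 − 40 = 1963 CE.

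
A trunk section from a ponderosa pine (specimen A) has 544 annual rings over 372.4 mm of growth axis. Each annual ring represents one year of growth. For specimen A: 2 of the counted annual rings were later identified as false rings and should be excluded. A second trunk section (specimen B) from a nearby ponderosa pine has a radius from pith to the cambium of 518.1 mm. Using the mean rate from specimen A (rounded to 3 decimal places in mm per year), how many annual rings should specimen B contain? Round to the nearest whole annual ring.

754 annual rings

Specimen A: adjusted count: 544 − 2 = 542 annual rings.
A: Mean rate = 372.4 mm / 542 years ≈ 0.687 mm/yr.
B spans 518.1 / 0.687 = 754.15 years ≈ 754 annual rings.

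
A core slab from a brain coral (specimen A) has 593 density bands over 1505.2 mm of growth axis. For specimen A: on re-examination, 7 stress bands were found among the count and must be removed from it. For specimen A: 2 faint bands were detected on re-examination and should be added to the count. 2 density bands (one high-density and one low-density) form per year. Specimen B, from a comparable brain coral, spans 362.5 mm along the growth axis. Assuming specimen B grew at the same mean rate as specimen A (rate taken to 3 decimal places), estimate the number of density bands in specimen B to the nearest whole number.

Specimen A: correcting the raw count gives 593 − 7 + 2 = 588 true density bands.
Specimen A: with 2 density bands per year, 588 / 2 = 294 years.
A: Mean rate = 1505.2 mm / 294 years ≈ 5.120 mm/yr.
B spans 362.5 / 5.120 = 70.80 years; at 2 density bands per year that is 70.80 × 2 ≈ 142 density bands.

142 density bands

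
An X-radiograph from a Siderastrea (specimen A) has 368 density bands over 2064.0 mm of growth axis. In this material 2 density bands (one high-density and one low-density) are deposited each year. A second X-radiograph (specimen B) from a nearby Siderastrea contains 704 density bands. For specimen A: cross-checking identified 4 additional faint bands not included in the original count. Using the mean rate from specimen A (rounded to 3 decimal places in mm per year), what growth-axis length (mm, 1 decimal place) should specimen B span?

Specimen A: correcting the raw count gives 368 + 4 = 372 true density bands.
Specimen A: with 2 density bands per year, 372 / 2 = 186 years.
A: 2064.0 mm over 186 years gives 2064.0 / 186 ≈ 11.097 mm per year.
Specimen B: dividing by 2 density bands per year: 704 / 2 = 352 years. B's length ≈ 11.097 × 352 = 3906.1 mm.

3906.1 mm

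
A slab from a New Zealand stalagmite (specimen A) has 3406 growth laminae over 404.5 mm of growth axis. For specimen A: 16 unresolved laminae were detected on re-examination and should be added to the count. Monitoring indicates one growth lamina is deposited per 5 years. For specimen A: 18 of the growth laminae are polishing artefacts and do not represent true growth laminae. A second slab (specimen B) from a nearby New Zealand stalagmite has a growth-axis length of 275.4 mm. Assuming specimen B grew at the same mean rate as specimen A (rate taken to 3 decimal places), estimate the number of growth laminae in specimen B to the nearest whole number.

Specimen A: correcting the raw count gives 3406 − 18 + 16 = 3404 true growth laminae.
Specimen A: multiplying by 5 years per growth lamina: 3404 × 5 = 17020 years.
A: Mean rate = 404.5 mm / 17020 years ≈ 0.024 mm per year.
Specimen B: 275.4 mm / 0.024 mm per year = 11475.00 years; at 5 years per growth lamina that is 11475.00 / 5 ≈ 2295 growth laminae.

2295 growth laminae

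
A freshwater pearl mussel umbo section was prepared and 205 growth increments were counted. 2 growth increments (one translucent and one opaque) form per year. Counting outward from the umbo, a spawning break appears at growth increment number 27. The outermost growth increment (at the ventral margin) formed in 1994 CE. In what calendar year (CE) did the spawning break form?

1905 CE

205 − 27 = 178 growth increments lie beyond the spawning break toward the ventral margin.
Dividing by 2 growth increments per year: 178 / 2 = 89 years.
1994 − 89 = 1905 CE.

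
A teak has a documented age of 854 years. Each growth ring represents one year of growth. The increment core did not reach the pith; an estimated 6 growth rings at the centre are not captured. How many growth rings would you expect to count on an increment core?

At one growth ring per year, 854 years correspond to 854 growth rings.
Subtracting the 6 growth rings not captured gives 854 − 6 = 848 growth rings in the record.

848 growth rings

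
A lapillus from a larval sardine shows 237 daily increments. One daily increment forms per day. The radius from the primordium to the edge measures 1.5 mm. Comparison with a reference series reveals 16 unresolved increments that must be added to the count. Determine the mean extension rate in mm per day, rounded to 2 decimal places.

0.01 mm per day

True daily increment count = 237 + 16 = 253.
Extension rate ≈ 1.5 / 253 = 0.01 mm per day.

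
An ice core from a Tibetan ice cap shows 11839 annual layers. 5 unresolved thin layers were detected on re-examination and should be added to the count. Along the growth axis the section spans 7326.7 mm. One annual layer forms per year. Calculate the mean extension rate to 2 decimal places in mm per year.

0.62 mm per year

After corrections the count is 11839 + 5 = 11844 annual layers.
Extension rate ≈ 7326.7 / 11844 = 0.62 mm per year.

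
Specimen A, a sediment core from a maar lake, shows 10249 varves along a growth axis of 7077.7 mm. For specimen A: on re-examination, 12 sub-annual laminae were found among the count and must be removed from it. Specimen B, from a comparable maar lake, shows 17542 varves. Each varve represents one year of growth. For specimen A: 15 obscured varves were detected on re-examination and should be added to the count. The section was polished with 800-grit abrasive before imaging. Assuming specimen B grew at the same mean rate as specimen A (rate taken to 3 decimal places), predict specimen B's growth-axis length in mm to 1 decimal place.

12104.0 mm

Specimen A: after corrections the count is 10249 − 12 + 15 = 10252 varves.
A: Mean rate = 7077.7 mm / 10252 years ≈ 0.690 mm/year.
B's length ≈ 0.690 × 17542 = 12104.0 mm.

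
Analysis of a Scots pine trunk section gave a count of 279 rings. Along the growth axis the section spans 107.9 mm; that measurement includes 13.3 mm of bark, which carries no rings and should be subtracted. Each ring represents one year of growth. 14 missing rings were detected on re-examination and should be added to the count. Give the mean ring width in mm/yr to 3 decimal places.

Adjusted count: 279 + 14 = 293 rings.
The growth record spans 107.9 − 13.3 = 94.6 mm.
Extension rate ≈ 94.6 / 293 = 0.323 mm/yr.

0.323 mm/yr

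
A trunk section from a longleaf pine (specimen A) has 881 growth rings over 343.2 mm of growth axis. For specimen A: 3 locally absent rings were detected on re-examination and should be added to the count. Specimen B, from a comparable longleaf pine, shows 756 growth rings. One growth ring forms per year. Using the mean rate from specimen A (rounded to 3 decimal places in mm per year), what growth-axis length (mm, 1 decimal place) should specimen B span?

Specimen A: true growth ring count = 881 + 3 = 884.
A: Mean rate = 343.2 mm / 884 years ≈ 0.388 mm/year.
For B, 0.388 mm/year × 756 years = 293.3 mm.

293.3 mm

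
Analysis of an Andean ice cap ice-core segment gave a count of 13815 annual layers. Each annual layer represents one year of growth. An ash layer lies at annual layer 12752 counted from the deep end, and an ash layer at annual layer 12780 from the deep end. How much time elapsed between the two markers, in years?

Separation: 12780 − 12752 = 28 annual layers.
At one annual layer per year, 28 years elapsed between them.

28 yr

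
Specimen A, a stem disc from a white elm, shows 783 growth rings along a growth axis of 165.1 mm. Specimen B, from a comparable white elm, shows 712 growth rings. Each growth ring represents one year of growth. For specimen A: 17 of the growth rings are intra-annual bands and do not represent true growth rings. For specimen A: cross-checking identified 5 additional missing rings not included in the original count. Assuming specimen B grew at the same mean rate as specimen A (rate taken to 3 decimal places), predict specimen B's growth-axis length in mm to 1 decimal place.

152.4 mm

Specimen A: after corrections the count is 783 − 17 + 5 = 771 growth rings.
A: Mean rate = 165.1 mm / 771 years ≈ 0.214 mm per year.
B's length ≈ 0.214 × 712 = 152.4 mm.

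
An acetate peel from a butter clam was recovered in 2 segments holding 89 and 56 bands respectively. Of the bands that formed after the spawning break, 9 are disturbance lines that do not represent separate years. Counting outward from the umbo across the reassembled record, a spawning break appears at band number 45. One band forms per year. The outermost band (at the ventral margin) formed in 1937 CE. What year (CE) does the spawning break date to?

Total bands = 89 + 56 = 145.
The spawning break sits at band 45 from the umbo, so 145 − 45 = 100 bands formed after it.
Excluding 9 false bands: 100 − 9 = 91.
1937 − 91 = 1846 CE.

1846 CE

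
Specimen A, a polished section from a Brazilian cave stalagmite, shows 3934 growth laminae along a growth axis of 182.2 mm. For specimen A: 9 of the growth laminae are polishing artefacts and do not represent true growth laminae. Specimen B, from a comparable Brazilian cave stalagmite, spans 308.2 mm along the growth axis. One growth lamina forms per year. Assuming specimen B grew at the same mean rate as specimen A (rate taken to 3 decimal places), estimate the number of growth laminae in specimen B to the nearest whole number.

6700 growth laminae

Specimen A: true growth lamina count = 3934 − 9 = 3925.
A: Extension rate ≈ 182.2 / 3925 = 0.046 mm/year.
Specimen B: 308.2 mm / 0.046 mm per year = 6700.00 years ≈ 6700 growth laminae.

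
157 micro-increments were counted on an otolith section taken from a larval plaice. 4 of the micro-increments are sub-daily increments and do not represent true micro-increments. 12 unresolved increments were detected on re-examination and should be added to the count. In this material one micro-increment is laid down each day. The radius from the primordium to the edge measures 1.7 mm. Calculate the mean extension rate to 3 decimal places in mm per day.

Correcting the raw count gives 157 − 4 + 12 = 165 true micro-increments.
Extension rate ≈ 1.7 / 165 = 0.010 mm per day.

0.010 mm per day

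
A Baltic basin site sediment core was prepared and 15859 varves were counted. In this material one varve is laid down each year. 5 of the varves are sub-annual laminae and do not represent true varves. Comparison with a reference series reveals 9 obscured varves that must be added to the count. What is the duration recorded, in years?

15863 yr

Correcting the raw count gives 15859 − 5 + 9 = 15863 true varves.
One varve per year makes the duration 15863 years.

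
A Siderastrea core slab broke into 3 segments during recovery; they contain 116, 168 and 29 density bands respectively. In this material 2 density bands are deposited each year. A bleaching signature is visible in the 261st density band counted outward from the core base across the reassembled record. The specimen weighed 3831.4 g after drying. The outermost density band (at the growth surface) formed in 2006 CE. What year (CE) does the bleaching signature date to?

1980 CE

Total density bands = 116 + 168 + 29 = 313.
The bleaching signature sits at density band 261 from the core base, so 313 − 261 = 52 density bands formed after it.
With 2 density bands per year, 52 / 2 = 26 years.
2006 − 26 = 1980 CE.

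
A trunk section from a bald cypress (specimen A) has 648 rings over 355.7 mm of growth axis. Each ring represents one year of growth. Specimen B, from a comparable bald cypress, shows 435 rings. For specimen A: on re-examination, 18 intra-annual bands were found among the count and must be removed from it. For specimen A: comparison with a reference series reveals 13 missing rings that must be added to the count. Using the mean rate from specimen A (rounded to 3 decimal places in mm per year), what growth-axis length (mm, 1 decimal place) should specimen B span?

Specimen A: after corrections the count is 648 − 18 + 13 = 643 rings.
A: 355.7 mm over 643 years gives 355.7 / 643 ≈ 0.553 mm/year.
Length of B = 0.553 × 435 = 240.6 mm.

240.6 mm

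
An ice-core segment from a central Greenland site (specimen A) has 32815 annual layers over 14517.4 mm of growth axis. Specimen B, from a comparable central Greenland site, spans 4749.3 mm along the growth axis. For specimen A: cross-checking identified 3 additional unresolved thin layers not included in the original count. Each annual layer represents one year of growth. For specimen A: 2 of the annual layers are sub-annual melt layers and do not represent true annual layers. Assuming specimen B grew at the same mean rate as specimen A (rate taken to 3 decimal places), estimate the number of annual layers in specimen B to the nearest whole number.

Specimen A: correcting the raw count gives 32815 − 2 + 3 = 32816 true annual layers.
A: 14517.4 mm over 32816 years gives 14517.4 / 32816 ≈ 0.442 mm/yr.
B spans 4749.3 / 0.442 = 10745.02 years ≈ 10745 annual layers.

10745 annual layers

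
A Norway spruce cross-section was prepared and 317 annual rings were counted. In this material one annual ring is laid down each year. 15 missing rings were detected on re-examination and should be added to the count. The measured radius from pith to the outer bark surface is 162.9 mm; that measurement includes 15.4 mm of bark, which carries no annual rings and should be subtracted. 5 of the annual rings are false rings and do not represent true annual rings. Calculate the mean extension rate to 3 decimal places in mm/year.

Adjusted count: 317 − 5 + 15 = 327 annual rings.
The growth record spans 162.9 − 15.4 = 147.5 mm.
Mean rate = 147.5 mm / 327 years ≈ 0.451 mm/year.

0.451 mm/year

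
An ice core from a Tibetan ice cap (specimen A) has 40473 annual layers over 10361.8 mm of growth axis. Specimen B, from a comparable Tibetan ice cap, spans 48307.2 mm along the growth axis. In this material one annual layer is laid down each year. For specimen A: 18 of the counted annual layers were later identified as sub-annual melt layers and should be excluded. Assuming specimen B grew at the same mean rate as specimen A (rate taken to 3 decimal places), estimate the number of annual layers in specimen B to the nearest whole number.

Specimen A: true annual layer count = 40473 − 18 = 40455.
A: Extension rate ≈ 10361.8 / 40455 = 0.256 mm/year.
B spans 48307.2 / 0.256 = 188700.00 years ≈ 188700 annual layers.

188700 annual layers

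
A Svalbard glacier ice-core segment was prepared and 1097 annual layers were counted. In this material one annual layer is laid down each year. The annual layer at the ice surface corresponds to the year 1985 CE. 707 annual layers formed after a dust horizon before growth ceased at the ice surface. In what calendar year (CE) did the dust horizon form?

1278 CE

707 annual layers formed after the dust horizon.
Counting back 707 years from 1985 CE places the dust horizon in 1985 − 707 = 1278 CE.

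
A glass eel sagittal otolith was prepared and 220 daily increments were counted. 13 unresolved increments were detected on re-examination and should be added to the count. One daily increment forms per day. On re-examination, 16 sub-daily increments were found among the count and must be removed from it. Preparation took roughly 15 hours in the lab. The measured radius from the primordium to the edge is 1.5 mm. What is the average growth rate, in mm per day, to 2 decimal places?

0.01 mm per day

True daily increment count = 220 − 16 + 13 = 217.
Mean rate = 1.5 mm / 217 days ≈ 0.01 mm per day.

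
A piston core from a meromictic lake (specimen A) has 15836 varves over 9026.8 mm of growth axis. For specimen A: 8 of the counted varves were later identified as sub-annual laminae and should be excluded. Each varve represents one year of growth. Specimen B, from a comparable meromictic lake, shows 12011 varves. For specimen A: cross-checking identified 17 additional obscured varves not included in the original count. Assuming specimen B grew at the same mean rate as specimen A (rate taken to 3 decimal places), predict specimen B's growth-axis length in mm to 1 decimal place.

Specimen A: adjusted count: 15836 − 8 + 17 = 15845 varves.
A: Extension rate ≈ 9026.8 / 15845 = 0.570 mm per year.
B's length ≈ 0.570 × 12011 = 6846.3 mm.

6846.3 mm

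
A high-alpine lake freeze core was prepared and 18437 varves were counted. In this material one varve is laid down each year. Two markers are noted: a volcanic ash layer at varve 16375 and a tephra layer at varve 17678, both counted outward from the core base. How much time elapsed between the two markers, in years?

1303 years

The two markers are separated by 17678 − 16375 = 1303 varves.
One varve per year makes the interval 1303 years.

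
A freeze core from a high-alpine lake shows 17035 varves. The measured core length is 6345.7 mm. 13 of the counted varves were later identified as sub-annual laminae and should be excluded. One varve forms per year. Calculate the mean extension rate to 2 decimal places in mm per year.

0.37 mm per year

True varve count = 17035 − 13 = 17022.
Extension rate ≈ 6345.7 / 17022 = 0.37 mm per year.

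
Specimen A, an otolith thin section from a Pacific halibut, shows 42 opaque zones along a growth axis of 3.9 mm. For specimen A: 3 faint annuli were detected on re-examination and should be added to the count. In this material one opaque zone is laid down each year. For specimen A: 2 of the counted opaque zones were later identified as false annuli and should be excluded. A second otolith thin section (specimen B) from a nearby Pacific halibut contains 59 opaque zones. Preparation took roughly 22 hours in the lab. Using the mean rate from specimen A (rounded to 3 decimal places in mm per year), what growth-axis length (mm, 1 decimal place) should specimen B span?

Specimen A: after corrections the count is 42 − 2 + 3 = 43 opaque zones.
A: Extension rate ≈ 3.9 / 43 = 0.091 mm per year.
B's length ≈ 0.091 × 59 = 5.4 mm.

5.4 mm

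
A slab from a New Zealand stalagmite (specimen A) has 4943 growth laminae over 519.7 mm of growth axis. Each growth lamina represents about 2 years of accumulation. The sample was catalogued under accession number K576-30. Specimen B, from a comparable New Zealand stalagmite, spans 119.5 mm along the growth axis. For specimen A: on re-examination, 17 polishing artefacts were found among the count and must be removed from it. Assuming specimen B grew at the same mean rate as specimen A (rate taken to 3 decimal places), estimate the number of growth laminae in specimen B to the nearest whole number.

1127 growth laminae

Specimen A: correcting the raw count gives 4943 − 17 = 4926 true growth laminae.
Specimen A: at 2 years per growth lamina, 4926 × 2 = 9852 years.
A: Mean rate = 519.7 mm / 9852 years ≈ 0.053 mm/yr.
B spans 119.5 / 0.053 = 2254.72 years; at 2 years per growth lamina that is 2254.72 / 2 ≈ 1127 growth laminae.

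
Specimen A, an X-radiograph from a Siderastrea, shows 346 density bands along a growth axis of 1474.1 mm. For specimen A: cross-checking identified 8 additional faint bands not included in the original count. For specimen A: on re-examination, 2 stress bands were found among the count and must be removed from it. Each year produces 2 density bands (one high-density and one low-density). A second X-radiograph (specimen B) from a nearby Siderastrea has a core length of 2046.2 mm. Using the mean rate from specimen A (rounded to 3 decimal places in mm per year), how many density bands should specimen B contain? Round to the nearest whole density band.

489 density bands

Specimen A: correcting the raw count gives 346 − 2 + 8 = 352 true density bands.
Specimen A: with 2 density bands per year, 352 / 2 = 176 years.
A: Mean rate = 1474.1 mm / 176 years ≈ 8.376 mm/year.
Specimen B: 2046.2 mm / 8.376 mm per year = 244.29 years; at 2 density bands per year that is 244.29 × 2 ≈ 489 density bands.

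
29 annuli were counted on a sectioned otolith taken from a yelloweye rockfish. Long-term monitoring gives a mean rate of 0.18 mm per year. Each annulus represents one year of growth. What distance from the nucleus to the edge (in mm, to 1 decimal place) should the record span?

The record spans 29 years at 0.18 mm per year.
29 years at 0.18 mm/year gives 0.18 × 29 = 5.2 mm.

5.2 mm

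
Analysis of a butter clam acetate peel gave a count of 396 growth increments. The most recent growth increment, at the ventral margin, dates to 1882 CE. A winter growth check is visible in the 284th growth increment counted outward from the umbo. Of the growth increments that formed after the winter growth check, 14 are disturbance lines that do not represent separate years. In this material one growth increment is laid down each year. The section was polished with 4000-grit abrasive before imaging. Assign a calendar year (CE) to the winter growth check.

Between growth increment 284 and the ventral margin there are 396 − 284 = 112 growth increments.
112 − 14 false = 98 true growth increments after the winter growth check.
Counting back 98 years from 1882 CE places the winter growth check in 1882 − 98 = 1784 CE.

1784 CE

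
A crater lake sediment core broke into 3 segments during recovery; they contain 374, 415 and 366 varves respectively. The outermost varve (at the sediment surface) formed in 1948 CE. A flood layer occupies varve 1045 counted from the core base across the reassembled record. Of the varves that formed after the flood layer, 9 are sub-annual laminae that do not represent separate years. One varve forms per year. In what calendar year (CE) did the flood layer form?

Total varves = 374 + 415 + 366 = 1155.
1155 − 1045 = 110 varves lie beyond the flood layer toward the sediment surface.
Excluding 9 false varves: 110 − 9 = 101.
Counting back 101 years from 1948 CE places the flood layer in 1948 − 101 = 1847 CE.

1847 CE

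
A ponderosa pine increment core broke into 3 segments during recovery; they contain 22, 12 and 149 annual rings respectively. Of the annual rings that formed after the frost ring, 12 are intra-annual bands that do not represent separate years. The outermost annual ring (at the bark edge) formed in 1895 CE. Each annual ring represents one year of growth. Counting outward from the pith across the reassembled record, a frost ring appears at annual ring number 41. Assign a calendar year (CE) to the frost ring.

1765 CE

Total annual rings = 22 + 12 + 149 = 183.
183 − 41 = 142 annual rings lie beyond the frost ring toward the bark edge.
Removing the 12 false annual rings leaves 142 − 12 = 130 true annual rings beyond the frost ring.
The annual ring at the bark edge is 1895 CE, so the frost ring dates to 1895 − 130 = 1765 CE.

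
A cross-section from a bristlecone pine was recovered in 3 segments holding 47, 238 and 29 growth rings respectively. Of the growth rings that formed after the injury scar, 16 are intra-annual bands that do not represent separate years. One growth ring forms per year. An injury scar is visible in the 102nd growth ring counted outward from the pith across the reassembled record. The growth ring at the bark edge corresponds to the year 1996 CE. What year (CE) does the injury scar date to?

Total growth rings = 47 + 238 + 29 = 314.
Between growth ring 102 and the bark edge there are 314 − 102 = 212 growth rings.
Excluding 16 false growth rings: 212 − 16 = 196.
Counting back 196 years from 1996 CE places the injury scar in 1996 − 196 = 1800 CE.

1800 CE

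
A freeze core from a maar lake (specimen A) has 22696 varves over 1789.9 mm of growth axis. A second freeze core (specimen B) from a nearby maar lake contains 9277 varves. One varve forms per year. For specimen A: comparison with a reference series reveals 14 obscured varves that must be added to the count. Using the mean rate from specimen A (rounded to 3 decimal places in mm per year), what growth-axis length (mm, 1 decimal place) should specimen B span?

Specimen A: adjusted count: 22696 + 14 = 22710 varves.
A: Extension rate ≈ 1789.9 / 22710 = 0.079 mm/yr.
B's length ≈ 0.079 × 9277 = 732.9 mm.

732.9 mm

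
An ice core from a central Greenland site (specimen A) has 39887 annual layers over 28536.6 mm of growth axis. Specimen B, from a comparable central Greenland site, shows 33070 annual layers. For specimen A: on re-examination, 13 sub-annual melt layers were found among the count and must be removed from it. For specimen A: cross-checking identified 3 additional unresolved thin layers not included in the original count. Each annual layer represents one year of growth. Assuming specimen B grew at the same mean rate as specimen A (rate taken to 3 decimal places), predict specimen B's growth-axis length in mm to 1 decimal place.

23678.1 mm

Specimen A: correcting the raw count gives 39887 − 13 + 3 = 39877 true annual layers.
A: Extension rate ≈ 28536.6 / 39877 = 0.716 mm/year.
B's length ≈ 0.716 × 33070 = 23678.1 mm.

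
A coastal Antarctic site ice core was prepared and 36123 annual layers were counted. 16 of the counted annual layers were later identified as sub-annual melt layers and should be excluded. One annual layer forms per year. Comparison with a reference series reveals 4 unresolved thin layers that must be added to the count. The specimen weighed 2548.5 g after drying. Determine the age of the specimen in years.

Correcting the raw count gives 36123 − 16 + 4 = 36111 true annual layers.
With a one-to-one annual layer periodicity this is 36111 years.

36111 yr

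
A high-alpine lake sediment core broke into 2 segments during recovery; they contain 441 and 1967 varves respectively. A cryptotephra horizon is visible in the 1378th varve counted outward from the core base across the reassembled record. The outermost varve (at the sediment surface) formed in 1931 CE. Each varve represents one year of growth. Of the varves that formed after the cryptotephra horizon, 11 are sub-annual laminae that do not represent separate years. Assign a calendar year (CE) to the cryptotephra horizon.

Total varves = 441 + 1967 = 2408.
Between varve 1378 and the sediment surface there are 2408 − 1378 = 1030 varves.
1030 − 11 false = 1019 true varves after the cryptotephra horizon.
Counting back 1019 years from 1931 CE places the cryptotephra horizon in 1931 − 1019 = 912 CE.

912 CE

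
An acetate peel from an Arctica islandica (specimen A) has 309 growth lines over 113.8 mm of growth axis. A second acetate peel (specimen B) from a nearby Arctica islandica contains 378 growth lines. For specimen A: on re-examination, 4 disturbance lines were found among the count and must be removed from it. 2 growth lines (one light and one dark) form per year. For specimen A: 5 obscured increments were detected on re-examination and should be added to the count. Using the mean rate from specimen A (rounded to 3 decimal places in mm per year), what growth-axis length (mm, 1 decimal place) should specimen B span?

Specimen A: after corrections the count is 309 − 4 + 5 = 310 growth lines.
Specimen A: with 2 growth lines per year, 310 / 2 = 155 years.
A: 113.8 mm over 155 years gives 113.8 / 155 ≈ 0.734 mm/yr.
Specimen B: with 2 growth lines per year, 378 / 2 = 189 years. For B, 0.734 mm/year × 189 years = 138.7 mm.

138.7 mm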